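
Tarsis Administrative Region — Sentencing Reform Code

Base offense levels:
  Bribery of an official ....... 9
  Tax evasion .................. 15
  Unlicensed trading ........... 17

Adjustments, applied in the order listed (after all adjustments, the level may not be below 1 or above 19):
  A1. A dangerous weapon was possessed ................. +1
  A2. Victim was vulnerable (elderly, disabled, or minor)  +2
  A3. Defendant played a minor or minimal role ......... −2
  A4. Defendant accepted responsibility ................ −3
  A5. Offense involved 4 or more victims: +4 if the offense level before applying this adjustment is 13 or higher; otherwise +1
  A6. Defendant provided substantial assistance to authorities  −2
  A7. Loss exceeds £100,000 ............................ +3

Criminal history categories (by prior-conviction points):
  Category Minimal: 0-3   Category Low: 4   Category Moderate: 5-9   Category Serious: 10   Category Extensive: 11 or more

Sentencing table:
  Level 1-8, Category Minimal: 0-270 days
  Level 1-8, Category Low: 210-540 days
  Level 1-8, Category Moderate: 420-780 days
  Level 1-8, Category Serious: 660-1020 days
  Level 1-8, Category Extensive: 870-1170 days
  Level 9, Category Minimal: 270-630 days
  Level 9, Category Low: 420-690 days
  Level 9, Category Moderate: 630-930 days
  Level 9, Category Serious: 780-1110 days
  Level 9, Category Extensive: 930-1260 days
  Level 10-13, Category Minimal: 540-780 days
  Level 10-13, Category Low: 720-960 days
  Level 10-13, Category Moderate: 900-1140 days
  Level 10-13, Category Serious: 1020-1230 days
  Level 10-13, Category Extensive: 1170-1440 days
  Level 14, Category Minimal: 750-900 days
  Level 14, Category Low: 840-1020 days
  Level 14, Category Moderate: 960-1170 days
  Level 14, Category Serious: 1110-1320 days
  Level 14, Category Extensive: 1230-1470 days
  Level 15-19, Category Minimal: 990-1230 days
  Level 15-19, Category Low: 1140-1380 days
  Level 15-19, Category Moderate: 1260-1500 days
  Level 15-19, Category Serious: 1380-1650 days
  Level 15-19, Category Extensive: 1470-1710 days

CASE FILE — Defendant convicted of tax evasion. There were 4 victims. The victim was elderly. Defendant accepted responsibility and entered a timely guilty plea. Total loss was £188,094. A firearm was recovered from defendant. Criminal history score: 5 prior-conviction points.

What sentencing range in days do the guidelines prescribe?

1260-1500 days

Base offense level for tax evasion: 15.
A1 applies: 15 + 1 = 16.
A2 applies: 16 + 2 = 18.
A3 does not apply.
A4 applies: 18 − 3 = 15.
A5 applies (level before this adjustment is 15 ≥ 13, so +4): 15 + 4 = 19.
A6 does not apply.
A7 applies: 19 + 3 = 22.
Level 22 exceeds the maximum of 19; capped at 19.
Final offense level: 19.
Criminal history: 5 prior points → Category Moderate (5-9).
Level 19 falls in the 15-19 band.
Grid: Level 15-19 × Category Moderate = 1260-1500 days.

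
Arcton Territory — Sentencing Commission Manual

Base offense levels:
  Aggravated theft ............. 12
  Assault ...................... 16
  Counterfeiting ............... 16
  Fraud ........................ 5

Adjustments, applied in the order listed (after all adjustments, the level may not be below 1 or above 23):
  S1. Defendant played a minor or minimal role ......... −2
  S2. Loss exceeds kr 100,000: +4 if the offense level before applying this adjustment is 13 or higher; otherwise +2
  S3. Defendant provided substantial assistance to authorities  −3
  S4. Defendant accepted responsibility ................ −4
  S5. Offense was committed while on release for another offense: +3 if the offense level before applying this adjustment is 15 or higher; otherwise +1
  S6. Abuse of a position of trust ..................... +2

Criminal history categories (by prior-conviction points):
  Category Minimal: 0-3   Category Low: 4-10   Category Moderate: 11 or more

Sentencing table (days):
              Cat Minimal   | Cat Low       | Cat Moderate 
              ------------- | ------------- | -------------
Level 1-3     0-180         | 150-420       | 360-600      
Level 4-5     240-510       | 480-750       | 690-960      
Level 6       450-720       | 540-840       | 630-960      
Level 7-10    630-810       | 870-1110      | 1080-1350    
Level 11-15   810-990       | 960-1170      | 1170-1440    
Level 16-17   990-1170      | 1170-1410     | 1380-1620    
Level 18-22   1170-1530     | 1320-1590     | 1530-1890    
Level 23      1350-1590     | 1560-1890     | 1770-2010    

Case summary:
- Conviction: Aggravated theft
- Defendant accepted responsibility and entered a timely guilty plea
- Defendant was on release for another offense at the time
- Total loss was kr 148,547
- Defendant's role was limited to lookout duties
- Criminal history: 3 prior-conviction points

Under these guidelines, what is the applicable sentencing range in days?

Base offense level for aggravated theft: 12.
S1 applies: 12 − 2 = 10.
S2 applies (level before this adjustment is 10 < 13, so +2): 10 + 2 = 12.
S3 does not apply.
S4 applies: 12 − 4 = 8.
S5 applies (level before this adjustment is 8 < 15, so +1): 8 + 1 = 9.
S6 does not apply.
Final offense level: 9.
Criminal history: 3 prior points → Category Minimal (0-3).
Level 9 falls in the 7-10 band.
Grid: Level 7-10 × Category Minimal = 630-810 days.

630-810 days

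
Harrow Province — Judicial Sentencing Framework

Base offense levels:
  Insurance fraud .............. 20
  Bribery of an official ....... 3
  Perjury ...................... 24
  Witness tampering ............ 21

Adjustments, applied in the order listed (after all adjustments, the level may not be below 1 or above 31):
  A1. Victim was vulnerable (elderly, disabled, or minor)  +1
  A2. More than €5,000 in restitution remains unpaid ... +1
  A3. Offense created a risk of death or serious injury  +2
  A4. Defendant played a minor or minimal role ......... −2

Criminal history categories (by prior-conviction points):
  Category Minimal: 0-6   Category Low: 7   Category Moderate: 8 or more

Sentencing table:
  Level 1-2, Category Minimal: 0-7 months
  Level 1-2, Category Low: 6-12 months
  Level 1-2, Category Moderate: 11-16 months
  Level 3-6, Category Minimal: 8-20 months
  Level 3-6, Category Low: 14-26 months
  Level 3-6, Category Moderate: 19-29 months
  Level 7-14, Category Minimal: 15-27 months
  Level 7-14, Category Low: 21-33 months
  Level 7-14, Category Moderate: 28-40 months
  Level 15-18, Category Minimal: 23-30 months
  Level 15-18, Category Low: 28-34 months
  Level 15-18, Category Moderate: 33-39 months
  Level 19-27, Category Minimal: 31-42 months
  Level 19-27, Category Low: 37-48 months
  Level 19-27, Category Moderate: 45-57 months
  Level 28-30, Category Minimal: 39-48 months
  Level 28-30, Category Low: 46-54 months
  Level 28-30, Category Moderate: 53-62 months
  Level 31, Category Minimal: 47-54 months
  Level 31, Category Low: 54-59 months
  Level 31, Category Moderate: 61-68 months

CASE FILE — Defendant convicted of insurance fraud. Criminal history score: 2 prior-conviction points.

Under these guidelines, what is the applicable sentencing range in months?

Base offense level for insurance fraud: 20.
Final offense level: 20.
Criminal history: 2 prior points → Category Minimal (0-6).
Level 20 falls in the 19-27 band.
Grid: Level 19-27 × Category Minimal = 31-42 months.

31-42 months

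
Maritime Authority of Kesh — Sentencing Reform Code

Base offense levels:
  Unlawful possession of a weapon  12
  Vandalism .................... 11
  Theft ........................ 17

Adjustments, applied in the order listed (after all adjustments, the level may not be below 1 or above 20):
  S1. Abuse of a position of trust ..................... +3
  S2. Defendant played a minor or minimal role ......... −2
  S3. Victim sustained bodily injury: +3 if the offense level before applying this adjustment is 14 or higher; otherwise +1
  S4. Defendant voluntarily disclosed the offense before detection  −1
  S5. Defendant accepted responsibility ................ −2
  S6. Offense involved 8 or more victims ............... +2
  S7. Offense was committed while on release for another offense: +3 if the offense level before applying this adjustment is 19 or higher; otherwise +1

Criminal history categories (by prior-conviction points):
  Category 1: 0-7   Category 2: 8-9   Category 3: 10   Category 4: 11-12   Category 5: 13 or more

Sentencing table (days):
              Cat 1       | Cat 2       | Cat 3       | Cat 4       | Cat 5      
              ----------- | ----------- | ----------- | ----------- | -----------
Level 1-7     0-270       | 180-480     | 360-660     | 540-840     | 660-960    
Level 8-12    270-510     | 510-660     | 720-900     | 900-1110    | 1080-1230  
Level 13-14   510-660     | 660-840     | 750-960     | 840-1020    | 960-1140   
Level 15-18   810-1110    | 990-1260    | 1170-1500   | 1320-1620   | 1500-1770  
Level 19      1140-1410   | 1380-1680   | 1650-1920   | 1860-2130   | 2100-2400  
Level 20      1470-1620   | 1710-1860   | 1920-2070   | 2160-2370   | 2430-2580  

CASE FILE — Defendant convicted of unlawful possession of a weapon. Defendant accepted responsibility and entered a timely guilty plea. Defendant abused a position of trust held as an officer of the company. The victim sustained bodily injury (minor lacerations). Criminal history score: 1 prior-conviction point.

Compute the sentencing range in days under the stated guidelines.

Base offense level for unlawful possession of a weapon: 12.
S1 applies: 12 + 3 = 15.
S3 applies (level before this adjustment is 15 ≥ 14, so +3): 15 + 3 = 18.
S5 applies: 18 − 2 = 16.
S6 does not apply.
S7 does not apply.
Final offense level: 16.
Criminal history: 1 prior point → Category 1 (0-7).
Level 16 falls in the 15-18 band.
Grid: Level 15-18 × Category 1 = 810-1110 days.

810-1110 days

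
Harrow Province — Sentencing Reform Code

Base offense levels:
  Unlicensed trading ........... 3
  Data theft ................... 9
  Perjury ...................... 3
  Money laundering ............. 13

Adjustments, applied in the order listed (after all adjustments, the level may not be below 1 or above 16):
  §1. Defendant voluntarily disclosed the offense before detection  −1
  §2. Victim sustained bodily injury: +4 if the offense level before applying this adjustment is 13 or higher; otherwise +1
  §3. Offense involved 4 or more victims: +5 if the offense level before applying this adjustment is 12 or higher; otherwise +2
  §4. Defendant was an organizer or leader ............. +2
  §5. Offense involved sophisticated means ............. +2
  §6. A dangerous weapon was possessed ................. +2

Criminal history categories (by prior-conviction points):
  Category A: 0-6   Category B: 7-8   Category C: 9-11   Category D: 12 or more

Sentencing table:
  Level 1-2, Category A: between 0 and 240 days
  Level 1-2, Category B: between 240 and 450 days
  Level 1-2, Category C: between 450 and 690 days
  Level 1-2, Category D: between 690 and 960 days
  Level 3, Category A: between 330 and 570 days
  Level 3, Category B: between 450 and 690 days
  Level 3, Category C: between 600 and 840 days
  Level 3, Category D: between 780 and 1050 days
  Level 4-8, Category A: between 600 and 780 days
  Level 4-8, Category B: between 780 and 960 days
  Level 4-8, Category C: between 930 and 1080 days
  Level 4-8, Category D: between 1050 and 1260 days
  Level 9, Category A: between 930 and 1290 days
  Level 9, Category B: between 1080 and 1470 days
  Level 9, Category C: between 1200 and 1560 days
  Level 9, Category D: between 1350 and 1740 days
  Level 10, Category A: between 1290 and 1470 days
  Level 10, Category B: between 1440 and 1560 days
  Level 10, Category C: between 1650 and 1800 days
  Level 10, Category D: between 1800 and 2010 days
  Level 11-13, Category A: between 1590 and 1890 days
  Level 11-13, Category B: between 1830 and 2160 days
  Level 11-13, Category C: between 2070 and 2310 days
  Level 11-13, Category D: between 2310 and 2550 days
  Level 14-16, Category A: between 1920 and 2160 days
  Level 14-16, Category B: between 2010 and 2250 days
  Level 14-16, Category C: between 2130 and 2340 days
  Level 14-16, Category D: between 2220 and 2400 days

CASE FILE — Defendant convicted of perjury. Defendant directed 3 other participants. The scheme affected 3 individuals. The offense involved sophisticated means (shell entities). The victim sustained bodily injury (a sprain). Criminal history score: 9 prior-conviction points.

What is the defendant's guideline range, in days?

930-1080 days

Base offense level for perjury: 3.
§2 applies (level before this adjustment is 3 < 13, so +1): 3 + 1 = 4.
§4 applies: 4 + 2 = 6.
§5 applies: 6 + 2 = 8.
Final offense level: 8.
Criminal history: 9 prior points → Category C (9-11).
Level 8 falls in the 4-8 band.
Grid: Level 4-8 × Category C = 930-1080 days.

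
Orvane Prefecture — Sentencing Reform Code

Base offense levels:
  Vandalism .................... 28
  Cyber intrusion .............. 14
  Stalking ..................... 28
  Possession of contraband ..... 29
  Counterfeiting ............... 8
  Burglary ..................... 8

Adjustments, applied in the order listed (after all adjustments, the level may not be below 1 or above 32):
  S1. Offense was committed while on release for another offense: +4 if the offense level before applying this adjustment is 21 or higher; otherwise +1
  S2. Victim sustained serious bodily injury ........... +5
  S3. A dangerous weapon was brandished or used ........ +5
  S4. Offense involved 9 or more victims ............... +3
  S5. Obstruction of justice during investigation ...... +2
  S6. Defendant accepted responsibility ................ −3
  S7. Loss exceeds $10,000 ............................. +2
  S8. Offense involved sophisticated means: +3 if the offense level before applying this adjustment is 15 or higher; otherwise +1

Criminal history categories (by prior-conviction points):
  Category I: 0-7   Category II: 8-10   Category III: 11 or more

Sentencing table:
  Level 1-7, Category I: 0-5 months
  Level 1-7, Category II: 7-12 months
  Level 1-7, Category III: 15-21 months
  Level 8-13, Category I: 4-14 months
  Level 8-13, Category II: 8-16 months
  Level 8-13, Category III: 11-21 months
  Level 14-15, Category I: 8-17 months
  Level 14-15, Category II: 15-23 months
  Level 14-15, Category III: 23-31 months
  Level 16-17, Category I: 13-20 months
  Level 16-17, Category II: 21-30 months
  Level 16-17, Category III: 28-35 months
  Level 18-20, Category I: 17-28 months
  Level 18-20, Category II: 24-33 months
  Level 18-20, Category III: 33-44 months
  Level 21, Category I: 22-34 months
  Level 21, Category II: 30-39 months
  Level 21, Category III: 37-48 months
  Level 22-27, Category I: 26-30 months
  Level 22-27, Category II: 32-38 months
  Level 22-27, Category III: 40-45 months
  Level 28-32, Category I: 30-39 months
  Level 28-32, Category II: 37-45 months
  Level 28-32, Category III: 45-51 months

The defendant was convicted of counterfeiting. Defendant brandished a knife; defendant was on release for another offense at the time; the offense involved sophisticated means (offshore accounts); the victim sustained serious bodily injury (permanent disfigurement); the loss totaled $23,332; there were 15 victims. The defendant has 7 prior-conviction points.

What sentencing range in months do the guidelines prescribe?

26-30 months

Base offense level for counterfeiting: 8.
S1 applies (level before this adjustment is 8 < 21, so +1): 8 + 1 = 9.
S2 applies: 9 + 5 = 14.
S3 applies: 14 + 5 = 19.
S4 applies: 19 + 3 = 22.
S7 applies: 22 + 2 = 24.
S8 applies (level before this adjustment is 24 ≥ 15, so +3): 24 + 3 = 27.
Final offense level: 27.
Criminal history: 7 prior points → Category I (0-7).
Level 27 falls in the 22-27 band.
Grid: Level 22-27 × Category I = 26-30 months.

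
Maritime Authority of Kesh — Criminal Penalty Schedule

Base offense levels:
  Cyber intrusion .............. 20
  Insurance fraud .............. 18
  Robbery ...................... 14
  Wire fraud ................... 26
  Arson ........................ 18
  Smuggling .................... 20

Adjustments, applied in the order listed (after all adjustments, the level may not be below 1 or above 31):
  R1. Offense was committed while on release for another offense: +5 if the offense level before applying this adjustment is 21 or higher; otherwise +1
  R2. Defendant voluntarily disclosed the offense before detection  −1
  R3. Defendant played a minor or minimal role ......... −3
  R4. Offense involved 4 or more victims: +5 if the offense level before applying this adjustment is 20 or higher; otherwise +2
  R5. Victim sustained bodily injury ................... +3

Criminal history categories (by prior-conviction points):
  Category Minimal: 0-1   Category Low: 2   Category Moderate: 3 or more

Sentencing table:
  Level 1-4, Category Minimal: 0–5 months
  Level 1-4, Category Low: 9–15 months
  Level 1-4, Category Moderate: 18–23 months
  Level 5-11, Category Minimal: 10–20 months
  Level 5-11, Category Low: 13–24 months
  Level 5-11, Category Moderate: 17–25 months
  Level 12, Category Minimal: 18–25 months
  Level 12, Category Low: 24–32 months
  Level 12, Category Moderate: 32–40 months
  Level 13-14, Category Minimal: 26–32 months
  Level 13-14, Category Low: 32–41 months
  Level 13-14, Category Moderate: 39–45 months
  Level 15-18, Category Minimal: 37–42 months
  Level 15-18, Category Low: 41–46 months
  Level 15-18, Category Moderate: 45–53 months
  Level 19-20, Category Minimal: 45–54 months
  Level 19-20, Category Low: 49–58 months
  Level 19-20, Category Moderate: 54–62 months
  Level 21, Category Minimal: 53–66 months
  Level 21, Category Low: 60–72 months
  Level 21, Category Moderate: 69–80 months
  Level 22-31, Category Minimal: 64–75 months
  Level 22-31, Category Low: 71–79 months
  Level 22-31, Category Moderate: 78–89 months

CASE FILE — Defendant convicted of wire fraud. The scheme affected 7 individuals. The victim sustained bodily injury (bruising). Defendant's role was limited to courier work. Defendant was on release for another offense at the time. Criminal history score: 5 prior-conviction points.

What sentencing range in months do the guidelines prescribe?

78-89 months

Base offense level for wire fraud: 26.
R1 applies (level before this adjustment is 26 ≥ 21, so +5): 26 + 5 = 31.
R3 applies: 31 − 3 = 28.
R4 applies (level before this adjustment is 28 ≥ 20, so +5): 28 + 5 = 33.
R5 applies: 33 + 3 = 36.
Level 36 exceeds the maximum of 31; capped at 31.
Final offense level: 31.
Criminal history: 5 prior points → Category Moderate (3+).
Level 31 falls in the 22-31 band.
Grid: Level 22-31 × Category Moderate = 78-89 months.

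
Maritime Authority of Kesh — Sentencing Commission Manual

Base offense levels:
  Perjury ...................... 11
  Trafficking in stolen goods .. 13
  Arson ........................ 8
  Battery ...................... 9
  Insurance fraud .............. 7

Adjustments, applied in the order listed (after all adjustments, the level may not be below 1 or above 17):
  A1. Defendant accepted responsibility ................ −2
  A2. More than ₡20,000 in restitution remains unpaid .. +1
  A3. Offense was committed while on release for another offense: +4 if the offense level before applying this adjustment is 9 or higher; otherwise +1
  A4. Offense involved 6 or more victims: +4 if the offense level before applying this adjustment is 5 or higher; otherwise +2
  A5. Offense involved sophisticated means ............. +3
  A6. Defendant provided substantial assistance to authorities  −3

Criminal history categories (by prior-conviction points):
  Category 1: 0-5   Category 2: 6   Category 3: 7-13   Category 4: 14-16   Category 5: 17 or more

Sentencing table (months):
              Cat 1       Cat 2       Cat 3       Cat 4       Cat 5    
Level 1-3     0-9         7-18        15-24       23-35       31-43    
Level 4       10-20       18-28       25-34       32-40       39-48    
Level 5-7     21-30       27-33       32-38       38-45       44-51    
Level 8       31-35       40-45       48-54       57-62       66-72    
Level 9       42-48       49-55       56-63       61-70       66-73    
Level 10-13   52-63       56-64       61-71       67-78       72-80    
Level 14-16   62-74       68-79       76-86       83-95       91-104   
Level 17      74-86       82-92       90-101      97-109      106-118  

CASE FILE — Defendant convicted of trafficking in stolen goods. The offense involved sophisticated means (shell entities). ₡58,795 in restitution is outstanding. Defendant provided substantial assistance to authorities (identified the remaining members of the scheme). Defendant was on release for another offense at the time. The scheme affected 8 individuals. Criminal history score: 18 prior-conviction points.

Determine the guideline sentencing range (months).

Base offense level for trafficking in stolen goods: 13.
A1 does not apply.
A2 applies: 13 + 1 = 14.
A3 applies (level before this adjustment is 14 ≥ 9, so +4): 14 + 4 = 18.
A4 applies (level before this adjustment is 18 ≥ 5, so +4): 18 + 4 = 22.
A5 applies: 22 + 3 = 25.
A6 applies: 25 − 3 = 22.
Level 22 exceeds the maximum of 17; capped at 17.
Final offense level: 17.
Criminal history: 18 prior points → Category 5 (17+).
Level 17 falls in the 17 band.
Grid: Level 17 × Category 5 = 106-118 months.

106-118 months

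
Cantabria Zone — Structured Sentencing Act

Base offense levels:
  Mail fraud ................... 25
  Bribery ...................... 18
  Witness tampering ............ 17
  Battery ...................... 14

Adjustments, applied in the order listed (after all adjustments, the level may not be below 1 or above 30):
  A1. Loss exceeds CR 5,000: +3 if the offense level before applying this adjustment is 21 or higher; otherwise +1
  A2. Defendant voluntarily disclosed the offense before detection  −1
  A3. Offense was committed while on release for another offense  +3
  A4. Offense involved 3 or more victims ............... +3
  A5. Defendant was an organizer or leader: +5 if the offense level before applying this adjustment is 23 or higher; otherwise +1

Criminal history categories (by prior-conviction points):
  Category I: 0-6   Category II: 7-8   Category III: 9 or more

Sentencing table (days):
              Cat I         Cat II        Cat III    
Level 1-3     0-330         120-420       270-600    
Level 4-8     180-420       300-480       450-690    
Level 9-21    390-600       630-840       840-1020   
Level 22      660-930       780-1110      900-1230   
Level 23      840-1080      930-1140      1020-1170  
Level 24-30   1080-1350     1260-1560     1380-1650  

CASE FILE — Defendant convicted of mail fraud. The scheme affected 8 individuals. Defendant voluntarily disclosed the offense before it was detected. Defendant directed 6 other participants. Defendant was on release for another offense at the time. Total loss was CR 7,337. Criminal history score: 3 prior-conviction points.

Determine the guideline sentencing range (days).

Base offense level for mail fraud: 25.
A1 applies (level before this adjustment is 25 ≥ 21, so +3): 25 + 3 = 28.
A2 applies: 28 − 1 = 27.
A3 applies: 27 + 3 = 30.
A4 applies: 30 + 3 = 33.
A5 applies (level before this adjustment is 33 ≥ 23, so +5): 33 + 5 = 38.
Level 38 exceeds the maximum of 30; capped at 30.
Final offense level: 30.
Criminal history: 3 prior points → Category I (0-6).
Level 30 falls in the 24-30 band.
Grid: Level 24-30 × Category I = 1080-1350 days.

1080-1350 days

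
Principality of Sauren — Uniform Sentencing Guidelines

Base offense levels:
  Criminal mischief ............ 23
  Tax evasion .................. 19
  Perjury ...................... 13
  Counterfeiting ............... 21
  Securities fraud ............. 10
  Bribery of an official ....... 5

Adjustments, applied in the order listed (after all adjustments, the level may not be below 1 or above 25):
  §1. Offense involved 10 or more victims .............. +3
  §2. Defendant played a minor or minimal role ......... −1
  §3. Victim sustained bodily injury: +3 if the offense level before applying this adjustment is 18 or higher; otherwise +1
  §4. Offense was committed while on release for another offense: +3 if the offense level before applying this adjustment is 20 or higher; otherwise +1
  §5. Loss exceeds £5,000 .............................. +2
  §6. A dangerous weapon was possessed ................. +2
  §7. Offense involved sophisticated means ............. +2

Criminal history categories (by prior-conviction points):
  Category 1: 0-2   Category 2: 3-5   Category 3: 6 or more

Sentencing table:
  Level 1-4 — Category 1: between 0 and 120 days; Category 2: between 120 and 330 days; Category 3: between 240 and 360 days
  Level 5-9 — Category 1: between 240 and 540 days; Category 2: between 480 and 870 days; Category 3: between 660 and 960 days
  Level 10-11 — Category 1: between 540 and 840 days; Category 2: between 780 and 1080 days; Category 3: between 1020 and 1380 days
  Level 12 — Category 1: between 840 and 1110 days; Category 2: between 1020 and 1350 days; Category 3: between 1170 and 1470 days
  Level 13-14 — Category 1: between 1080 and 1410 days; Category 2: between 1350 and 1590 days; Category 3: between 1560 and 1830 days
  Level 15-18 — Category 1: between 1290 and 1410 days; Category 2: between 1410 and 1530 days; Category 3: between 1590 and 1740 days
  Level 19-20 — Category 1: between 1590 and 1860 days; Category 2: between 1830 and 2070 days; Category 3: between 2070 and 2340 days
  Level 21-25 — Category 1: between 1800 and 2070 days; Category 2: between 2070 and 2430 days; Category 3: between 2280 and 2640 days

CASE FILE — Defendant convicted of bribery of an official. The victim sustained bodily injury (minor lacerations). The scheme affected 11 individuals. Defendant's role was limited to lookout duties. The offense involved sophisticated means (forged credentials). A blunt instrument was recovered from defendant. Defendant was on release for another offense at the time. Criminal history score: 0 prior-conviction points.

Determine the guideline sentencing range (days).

1080-1410 days

Base offense level for bribery of an official: 5.
§1 applies: 5 + 3 = 8.
§2 applies: 8 − 1 = 7.
§3 applies (level before this adjustment is 7 < 18, so +1): 7 + 1 = 8.
§4 applies (level before this adjustment is 8 < 20, so +1): 8 + 1 = 9.
§6 applies: 9 + 2 = 11.
§7 applies: 11 + 2 = 13.
Final offense level: 13.
Criminal history: 0 prior points → Category 1 (0-2).
Level 13 falls in the 13-14 band.
Grid: Level 13-14 × Category 1 = 1080-1410 days.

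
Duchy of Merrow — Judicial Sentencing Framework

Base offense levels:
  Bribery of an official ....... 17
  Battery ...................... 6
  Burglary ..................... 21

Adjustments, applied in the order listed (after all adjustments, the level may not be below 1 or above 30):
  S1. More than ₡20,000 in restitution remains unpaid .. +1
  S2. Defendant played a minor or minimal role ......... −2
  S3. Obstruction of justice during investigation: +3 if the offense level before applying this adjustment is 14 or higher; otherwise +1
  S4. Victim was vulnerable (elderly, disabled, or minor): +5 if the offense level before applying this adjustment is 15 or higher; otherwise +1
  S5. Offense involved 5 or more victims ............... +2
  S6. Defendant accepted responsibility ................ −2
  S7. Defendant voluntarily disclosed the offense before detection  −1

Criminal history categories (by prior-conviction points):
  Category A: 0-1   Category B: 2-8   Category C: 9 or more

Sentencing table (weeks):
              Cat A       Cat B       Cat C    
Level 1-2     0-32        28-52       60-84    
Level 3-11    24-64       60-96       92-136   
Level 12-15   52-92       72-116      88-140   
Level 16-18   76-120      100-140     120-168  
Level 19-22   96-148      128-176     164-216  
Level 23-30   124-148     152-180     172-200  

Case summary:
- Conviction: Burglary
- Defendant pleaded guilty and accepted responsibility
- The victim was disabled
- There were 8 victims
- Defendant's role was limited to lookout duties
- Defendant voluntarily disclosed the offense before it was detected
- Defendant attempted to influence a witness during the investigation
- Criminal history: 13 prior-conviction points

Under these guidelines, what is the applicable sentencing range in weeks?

Base offense level for burglary: 21.
S2 applies: 21 − 2 = 19.
S3 applies (level before this adjustment is 19 ≥ 14, so +3): 19 + 3 = 22.
S4 applies (level before this adjustment is 22 ≥ 15, so +5): 22 + 5 = 27.
S5 applies: 27 + 2 = 29.
S6 applies: 29 − 2 = 27.
S7 applies: 27 − 1 = 26.
Final offense level: 26.
Criminal history: 13 prior points → Category C (9+).
Level 26 falls in the 23-30 band.
Grid: Level 23-30 × Category C = 172-200 weeks.

172-200 weeks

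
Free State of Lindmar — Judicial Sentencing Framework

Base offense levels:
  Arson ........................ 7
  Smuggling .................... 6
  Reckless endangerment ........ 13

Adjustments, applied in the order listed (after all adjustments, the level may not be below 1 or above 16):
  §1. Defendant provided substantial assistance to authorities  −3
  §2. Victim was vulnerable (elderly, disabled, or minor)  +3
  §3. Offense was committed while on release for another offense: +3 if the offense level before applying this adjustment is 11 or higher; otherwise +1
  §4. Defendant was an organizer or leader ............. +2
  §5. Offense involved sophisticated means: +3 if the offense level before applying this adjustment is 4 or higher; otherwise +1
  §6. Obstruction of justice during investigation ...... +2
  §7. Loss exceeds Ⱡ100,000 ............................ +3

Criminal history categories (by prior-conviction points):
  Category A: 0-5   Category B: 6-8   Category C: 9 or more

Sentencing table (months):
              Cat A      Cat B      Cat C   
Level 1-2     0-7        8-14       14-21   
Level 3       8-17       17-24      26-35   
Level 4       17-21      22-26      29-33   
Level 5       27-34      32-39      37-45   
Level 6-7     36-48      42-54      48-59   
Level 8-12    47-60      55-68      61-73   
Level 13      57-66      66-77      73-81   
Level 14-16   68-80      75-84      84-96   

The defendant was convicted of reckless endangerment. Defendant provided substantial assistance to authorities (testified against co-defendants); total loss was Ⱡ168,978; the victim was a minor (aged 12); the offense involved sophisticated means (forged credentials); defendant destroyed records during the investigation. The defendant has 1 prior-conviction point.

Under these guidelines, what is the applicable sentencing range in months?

68-80 months

Base offense level for reckless endangerment: 13.
§1 applies: 13 − 3 = 10.
§2 applies: 10 + 3 = 13.
§3 does not apply.
§4 does not apply.
§5 applies (level before this adjustment is 13 ≥ 4, so +3): 13 + 3 = 16.
§6 applies: 16 + 2 = 18.
§7 applies: 18 + 3 = 21.
Level 21 exceeds the maximum of 16; capped at 16.
Final offense level: 16.
Criminal history: 1 prior point → Category A (0-5).
Level 16 falls in the 14-16 band.
Grid: Level 14-16 × Category A = 68-80 months.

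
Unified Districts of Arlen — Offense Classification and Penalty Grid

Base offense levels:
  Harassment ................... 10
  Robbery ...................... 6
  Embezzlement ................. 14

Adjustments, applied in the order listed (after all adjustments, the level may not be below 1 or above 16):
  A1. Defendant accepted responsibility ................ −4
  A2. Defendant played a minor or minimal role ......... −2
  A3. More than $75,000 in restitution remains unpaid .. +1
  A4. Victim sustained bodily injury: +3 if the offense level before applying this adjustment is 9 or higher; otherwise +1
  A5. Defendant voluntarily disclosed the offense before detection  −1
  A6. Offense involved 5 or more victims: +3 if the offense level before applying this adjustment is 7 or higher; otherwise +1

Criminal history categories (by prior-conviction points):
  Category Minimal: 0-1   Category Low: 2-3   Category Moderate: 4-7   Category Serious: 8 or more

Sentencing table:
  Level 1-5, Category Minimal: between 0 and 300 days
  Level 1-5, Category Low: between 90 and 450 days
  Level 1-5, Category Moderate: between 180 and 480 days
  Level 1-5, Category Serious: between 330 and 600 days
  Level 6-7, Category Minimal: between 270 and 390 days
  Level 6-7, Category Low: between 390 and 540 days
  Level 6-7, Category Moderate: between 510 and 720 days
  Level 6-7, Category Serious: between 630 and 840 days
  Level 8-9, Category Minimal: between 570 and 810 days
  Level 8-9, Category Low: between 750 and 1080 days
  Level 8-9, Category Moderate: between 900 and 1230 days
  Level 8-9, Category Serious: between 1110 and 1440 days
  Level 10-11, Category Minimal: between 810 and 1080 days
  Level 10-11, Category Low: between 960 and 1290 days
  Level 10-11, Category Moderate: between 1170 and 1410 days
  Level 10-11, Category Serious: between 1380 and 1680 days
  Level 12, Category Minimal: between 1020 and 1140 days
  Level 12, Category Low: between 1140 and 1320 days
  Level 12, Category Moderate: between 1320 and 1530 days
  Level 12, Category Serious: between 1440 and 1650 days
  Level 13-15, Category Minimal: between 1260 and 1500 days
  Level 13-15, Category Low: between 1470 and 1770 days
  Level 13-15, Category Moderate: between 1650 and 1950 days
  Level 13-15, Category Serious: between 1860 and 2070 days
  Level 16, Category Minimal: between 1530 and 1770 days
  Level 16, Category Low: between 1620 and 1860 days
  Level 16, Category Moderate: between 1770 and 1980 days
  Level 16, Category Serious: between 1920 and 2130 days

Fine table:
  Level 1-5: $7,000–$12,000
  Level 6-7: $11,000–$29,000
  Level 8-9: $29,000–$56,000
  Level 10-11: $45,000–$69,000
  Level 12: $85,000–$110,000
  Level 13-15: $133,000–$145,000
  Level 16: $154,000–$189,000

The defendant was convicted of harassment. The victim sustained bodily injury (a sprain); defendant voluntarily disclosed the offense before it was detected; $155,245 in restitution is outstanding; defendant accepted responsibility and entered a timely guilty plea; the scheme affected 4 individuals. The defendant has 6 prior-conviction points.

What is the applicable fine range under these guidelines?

Base offense level for harassment: 10.
A1 applies: 10 − 4 = 6.
A2 does not apply.
A3 applies: 6 + 1 = 7.
A4 applies (level before this adjustment is 7 < 9, so +1): 7 + 1 = 8.
A5 applies: 8 − 1 = 7.
A6 does not apply.
Final offense level: 7.
Level 7 falls in the 6-7 band.
Fine table: Level 6-7 → $11,000–$29,000.

$11,000–$29,000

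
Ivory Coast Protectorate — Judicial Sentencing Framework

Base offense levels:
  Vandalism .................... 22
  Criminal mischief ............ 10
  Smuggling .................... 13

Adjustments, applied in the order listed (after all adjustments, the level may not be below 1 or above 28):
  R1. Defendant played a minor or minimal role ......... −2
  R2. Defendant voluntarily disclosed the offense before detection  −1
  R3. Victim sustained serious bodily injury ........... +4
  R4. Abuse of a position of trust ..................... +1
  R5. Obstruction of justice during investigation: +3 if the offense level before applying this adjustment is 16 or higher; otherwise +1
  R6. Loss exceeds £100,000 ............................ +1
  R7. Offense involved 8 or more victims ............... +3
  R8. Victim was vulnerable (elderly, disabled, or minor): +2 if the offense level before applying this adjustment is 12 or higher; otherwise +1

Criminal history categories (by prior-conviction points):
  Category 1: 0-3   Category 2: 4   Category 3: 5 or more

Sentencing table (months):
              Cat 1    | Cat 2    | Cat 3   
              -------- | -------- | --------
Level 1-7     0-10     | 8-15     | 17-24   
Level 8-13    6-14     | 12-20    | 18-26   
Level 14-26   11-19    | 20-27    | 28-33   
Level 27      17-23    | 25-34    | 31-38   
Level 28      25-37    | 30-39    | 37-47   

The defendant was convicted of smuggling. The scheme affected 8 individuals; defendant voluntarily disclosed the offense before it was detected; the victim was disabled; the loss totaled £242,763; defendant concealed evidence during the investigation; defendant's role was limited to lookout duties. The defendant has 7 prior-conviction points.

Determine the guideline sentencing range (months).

Base offense level for smuggling: 13.
R1 applies: 13 − 2 = 11.
R2 applies: 11 − 1 = 10.
R4 does not apply.
R5 applies (level before this adjustment is 10 < 16, so +1): 10 + 1 = 11.
R6 applies: 11 + 1 = 12.
R7 applies: 12 + 3 = 15.
R8 applies (level before this adjustment is 15 ≥ 12, so +2): 15 + 2 = 17.
Final offense level: 17.
Criminal history: 7 prior points → Category 3 (5+).
Level 17 falls in the 14-26 band.
Grid: Level 14-26 × Category 3 = 28-33 months.

28-33 months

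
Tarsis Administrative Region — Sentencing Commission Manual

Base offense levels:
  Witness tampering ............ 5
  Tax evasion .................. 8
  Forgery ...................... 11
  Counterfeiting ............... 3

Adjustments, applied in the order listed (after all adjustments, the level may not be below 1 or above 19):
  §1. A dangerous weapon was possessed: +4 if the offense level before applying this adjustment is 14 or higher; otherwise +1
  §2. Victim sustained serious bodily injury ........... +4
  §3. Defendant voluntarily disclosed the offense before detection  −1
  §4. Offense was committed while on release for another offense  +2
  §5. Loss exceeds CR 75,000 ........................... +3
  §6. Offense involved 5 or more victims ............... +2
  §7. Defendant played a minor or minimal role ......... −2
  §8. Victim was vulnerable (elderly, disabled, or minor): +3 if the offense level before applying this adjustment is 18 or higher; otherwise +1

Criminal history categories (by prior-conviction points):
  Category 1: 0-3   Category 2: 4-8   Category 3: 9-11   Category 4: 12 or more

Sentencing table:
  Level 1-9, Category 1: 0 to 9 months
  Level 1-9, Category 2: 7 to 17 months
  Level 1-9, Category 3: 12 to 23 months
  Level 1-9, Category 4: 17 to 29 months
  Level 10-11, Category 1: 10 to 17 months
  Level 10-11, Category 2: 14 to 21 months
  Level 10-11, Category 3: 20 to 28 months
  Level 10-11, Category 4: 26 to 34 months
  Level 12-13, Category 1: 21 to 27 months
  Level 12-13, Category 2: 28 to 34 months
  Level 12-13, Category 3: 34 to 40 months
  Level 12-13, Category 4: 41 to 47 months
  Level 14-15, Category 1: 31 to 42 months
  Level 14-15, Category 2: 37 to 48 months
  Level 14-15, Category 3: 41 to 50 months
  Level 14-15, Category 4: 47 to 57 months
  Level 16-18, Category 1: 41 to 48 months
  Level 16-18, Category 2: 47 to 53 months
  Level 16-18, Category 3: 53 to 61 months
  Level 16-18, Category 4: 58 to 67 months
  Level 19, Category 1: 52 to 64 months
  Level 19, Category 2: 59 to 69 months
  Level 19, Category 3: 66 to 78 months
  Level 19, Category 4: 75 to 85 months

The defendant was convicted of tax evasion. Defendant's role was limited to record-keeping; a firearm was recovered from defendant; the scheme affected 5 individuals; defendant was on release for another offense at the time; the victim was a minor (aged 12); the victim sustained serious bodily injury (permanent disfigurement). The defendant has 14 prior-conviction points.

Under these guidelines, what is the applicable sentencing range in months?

Base offense level for tax evasion: 8.
§1 applies (level before this adjustment is 8 < 14, so +1): 8 + 1 = 9.
§2 applies: 9 + 4 = 13.
§4 applies: 13 + 2 = 15.
§6 applies: 15 + 2 = 17.
§7 applies: 17 − 2 = 15.
§8 applies (level before this adjustment is 15 < 18, so +1): 15 + 1 = 16.
Final offense level: 16.
Criminal history: 14 prior points → Category 4 (12+).
Level 16 falls in the 16-18 band.
Grid: Level 16-18 × Category 4 = 58-67 months.

58-67 months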